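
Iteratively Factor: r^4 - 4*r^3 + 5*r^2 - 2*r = (r - 1)*(r^3 - 3*r^2 + 2*r) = r*(r - 1)*(r^2 - 3*r + 2) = r*(r - 1)^2*(r - 2)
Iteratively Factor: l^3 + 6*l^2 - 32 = (l + 4)*(l^2 + 2*l - 8) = (l - 2)*(l + 4)*(l + 4)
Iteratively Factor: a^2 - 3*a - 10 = (a - 5)*(a + 2)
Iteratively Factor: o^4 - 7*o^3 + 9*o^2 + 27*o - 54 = (o - 3)*(o^3 - 4*o^2 - 3*o + 18) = (o - 3)^2*(o^2 - o - 6) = (o - 3)^2*(o + 2)*(o - 3)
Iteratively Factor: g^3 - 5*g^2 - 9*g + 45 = (g + 3)*(g^2 - 8*g + 15) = (g - 3)*(g + 3)*(g - 5)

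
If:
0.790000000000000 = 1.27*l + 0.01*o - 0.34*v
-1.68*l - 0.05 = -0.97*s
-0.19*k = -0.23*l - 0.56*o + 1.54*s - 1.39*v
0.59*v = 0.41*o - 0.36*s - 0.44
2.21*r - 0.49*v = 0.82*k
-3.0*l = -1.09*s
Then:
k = -22.88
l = 0.05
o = -1.96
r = -8.98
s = 0.14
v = -2.19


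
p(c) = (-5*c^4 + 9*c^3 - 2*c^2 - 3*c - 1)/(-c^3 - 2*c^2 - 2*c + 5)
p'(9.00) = 4.66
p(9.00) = 29.24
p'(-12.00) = 4.83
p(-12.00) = -81.34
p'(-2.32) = 17.32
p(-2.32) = -23.06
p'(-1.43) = 14.80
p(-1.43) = -7.17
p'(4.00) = 3.71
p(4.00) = 7.57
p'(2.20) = 2.26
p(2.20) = 1.96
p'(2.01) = 1.97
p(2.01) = 1.55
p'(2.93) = 3.04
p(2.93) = 3.92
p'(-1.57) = 16.67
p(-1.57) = -9.38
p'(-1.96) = 18.88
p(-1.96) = -16.47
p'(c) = (3*c^2 + 4*c + 2)*(-5*c^4 + 9*c^3 - 2*c^2 - 3*c - 1)/(-c^3 - 2*c^2 - 2*c + 5)^2 + (-20*c^3 + 27*c^2 - 4*c - 3)/(-c^3 - 2*c^2 - 2*c + 5) = (5*c^6 + 20*c^5 + 10*c^4 - 142*c^3 + 130*c^2 - 24*c - 17)/(c^6 + 4*c^5 + 8*c^4 - 2*c^3 - 16*c^2 - 20*c + 25)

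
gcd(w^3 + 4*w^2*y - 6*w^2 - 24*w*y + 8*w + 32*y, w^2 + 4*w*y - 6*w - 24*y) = w + 4*y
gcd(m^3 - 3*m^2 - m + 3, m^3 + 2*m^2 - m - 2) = m^2 - 1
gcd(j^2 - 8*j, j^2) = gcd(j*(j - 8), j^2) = j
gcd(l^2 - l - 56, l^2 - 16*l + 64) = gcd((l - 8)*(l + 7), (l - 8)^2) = l - 8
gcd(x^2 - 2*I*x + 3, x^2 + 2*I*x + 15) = x - 3*I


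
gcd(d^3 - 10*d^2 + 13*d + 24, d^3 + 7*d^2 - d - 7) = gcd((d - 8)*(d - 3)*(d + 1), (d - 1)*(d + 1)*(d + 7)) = d + 1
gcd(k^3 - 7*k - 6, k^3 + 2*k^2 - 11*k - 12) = k^2 - 2*k - 3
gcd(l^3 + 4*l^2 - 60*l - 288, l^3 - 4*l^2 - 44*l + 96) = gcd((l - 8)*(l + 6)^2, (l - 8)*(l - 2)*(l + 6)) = l^2 - 2*l - 48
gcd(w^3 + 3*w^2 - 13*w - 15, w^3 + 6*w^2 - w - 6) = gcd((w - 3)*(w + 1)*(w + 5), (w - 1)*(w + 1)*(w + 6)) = w + 1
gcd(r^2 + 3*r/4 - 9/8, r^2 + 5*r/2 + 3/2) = r + 3/2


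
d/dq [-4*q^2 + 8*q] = 8 - 8*q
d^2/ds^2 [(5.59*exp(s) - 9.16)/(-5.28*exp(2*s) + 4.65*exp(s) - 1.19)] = (-155.840256*exp(4*s) + 884.218896*exp(3*s) - 463.950432*exp(2*s) - 63.0866129999999*exp(s) + 42.770861)*exp(s)/(147.197952*exp(6*s) - 388.90368*exp(5*s) + 442.026288*exp(4*s) - 275.845905*exp(3*s) + 99.623349*exp(2*s) - 19.754595*exp(s) + 1.685159)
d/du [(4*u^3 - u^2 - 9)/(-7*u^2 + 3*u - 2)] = (-28*u^4 + 24*u^3 - 27*u^2 - 122*u + 27)/(49*u^4 - 42*u^3 + 37*u^2 - 12*u + 4)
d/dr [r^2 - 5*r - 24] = 2*r - 5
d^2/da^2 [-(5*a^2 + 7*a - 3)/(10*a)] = 3/(5*a^3)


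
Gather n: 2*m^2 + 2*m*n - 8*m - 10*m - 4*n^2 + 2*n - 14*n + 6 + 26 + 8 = 2*m^2 - 18*m - 4*n^2 + n*(2*m - 12) + 40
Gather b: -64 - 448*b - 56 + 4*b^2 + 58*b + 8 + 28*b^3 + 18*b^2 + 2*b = 28*b^3 + 22*b^2 - 388*b - 112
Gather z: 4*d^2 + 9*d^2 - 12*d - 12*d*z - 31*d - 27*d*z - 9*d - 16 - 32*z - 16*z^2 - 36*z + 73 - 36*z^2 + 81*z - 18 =13*d^2 - 52*d - 52*z^2 + z*(13 - 39*d) + 39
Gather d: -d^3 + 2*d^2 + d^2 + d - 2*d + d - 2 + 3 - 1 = -d^3 + 3*d^2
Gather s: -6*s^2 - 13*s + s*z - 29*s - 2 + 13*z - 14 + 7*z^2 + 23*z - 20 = -6*s^2 + s*(z - 42) + 7*z^2 + 36*z - 36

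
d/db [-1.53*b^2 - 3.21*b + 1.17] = -3.06*b - 3.21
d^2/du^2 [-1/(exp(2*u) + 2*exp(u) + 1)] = (2 - 4*exp(u))*exp(u)/(exp(4*u) + 4*exp(3*u) + 6*exp(2*u) + 4*exp(u) + 1)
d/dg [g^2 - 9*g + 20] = 2*g - 9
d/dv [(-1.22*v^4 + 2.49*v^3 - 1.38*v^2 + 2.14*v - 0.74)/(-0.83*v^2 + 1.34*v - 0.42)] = (2.0252*v^5 - 6.9711*v^4 + 8.7228*v^3 - 3.2104*v^2 - 0.0692000000000004*v + 0.0928)/(0.6889*v^4 - 2.2244*v^3 + 2.4928*v^2 - 1.1256*v + 0.1764)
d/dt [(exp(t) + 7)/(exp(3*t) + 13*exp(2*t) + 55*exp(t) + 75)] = 2*(-exp(2*t) - 12*exp(t) - 31)*exp(t)/(exp(5*t) + 21*exp(4*t) + 174*exp(3*t) + 710*exp(2*t) + 1425*exp(t) + 1125)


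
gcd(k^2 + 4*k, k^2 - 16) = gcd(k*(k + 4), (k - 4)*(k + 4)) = k + 4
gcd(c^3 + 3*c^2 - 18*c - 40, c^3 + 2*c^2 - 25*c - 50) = c^2 + 7*c + 10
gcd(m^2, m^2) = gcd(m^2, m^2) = m^2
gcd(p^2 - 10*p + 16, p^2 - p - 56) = p - 8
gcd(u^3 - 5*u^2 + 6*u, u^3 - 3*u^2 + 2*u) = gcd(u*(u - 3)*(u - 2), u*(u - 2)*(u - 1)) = u^2 - 2*u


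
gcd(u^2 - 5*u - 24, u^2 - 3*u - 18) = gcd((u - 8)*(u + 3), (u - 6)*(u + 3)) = u + 3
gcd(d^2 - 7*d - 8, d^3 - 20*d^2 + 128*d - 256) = d - 8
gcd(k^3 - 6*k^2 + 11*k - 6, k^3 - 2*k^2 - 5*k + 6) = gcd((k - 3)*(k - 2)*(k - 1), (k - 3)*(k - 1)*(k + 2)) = k^2 - 4*k + 3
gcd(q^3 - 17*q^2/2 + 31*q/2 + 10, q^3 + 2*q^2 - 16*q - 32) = q - 4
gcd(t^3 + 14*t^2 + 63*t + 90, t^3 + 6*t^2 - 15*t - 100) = t + 5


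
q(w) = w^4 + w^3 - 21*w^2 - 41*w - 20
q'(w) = 4*w^3 + 3*w^2 - 42*w - 41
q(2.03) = -164.42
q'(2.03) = -80.44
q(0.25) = -31.54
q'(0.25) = -51.25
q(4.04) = -196.06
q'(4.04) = 102.04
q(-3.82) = -12.63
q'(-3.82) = -59.75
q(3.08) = -226.28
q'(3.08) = -25.03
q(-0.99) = -0.00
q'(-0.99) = -0.36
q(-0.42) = -6.53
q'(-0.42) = -23.13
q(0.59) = -51.17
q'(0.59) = -63.91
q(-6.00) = 550.00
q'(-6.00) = -545.00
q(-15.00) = 43120.00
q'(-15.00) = -12236.00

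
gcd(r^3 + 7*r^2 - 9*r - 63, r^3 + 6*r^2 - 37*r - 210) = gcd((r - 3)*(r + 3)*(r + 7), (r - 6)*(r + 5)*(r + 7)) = r + 7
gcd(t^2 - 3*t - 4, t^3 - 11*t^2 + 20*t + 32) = t^2 - 3*t - 4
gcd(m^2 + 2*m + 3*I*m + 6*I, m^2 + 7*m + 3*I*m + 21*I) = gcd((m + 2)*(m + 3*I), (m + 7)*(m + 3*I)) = m + 3*I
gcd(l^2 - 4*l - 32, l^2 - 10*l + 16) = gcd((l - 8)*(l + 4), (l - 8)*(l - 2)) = l - 8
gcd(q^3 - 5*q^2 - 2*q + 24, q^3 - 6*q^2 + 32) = q^2 - 2*q - 8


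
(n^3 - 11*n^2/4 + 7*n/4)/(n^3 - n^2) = (n - 7/4)/n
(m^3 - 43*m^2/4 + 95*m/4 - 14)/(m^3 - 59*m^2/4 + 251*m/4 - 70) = (m - 1)/(m - 5)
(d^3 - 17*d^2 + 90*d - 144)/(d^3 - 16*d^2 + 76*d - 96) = (d - 3)/(d - 2)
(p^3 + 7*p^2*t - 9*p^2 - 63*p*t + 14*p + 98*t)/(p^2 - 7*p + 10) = (p^2 + 7*p*t - 7*p - 49*t)/(p - 5)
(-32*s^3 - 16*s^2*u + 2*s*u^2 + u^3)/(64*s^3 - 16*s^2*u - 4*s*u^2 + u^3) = (-2*s - u)/(4*s - u)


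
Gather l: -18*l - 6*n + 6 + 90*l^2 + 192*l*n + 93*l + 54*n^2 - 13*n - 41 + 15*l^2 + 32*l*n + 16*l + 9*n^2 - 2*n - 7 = 105*l^2 + l*(224*n + 91) + 63*n^2 - 21*n - 42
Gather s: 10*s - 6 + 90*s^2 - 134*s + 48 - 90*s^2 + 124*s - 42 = 0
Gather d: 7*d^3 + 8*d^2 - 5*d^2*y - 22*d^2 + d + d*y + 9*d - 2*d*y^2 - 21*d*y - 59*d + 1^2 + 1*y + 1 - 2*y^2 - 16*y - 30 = 7*d^3 + d^2*(-5*y - 14) + d*(-2*y^2 - 20*y - 49) - 2*y^2 - 15*y - 28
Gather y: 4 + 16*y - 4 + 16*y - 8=32*y - 8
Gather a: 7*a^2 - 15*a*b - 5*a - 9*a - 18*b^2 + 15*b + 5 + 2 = 7*a^2 + a*(-15*b - 14) - 18*b^2 + 15*b + 7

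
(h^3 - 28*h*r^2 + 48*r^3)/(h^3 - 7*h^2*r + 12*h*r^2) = (-h^2 - 4*h*r + 12*r^2)/(h*(-h + 3*r))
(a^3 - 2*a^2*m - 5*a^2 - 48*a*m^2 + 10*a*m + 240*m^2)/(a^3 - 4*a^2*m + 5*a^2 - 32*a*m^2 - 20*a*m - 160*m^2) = (a^2 + 6*a*m - 5*a - 30*m)/(a^2 + 4*a*m + 5*a + 20*m)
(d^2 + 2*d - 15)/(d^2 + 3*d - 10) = (d - 3)/(d - 2)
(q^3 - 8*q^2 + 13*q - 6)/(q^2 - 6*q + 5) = (q^2 - 7*q + 6)/(q - 5)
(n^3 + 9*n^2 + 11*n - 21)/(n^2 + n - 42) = (n^2 + 2*n - 3)/(n - 6)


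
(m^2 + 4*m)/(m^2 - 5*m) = (m + 4)/(m - 5)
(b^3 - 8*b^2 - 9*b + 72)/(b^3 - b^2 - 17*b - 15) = (b^2 - 11*b + 24)/(b^2 - 4*b - 5)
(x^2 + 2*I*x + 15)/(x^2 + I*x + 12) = (x + 5*I)/(x + 4*I)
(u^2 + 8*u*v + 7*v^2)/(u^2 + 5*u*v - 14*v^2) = (u + v)/(u - 2*v)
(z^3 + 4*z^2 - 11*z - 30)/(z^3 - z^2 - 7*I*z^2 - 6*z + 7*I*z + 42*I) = (z + 5)/(z - 7*I)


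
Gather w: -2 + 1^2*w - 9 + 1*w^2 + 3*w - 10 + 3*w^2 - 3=4*w^2 + 4*w - 24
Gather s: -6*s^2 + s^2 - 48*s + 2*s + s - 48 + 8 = -5*s^2 - 45*s - 40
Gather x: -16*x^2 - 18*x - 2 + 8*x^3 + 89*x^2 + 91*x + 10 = 8*x^3 + 73*x^2 + 73*x + 8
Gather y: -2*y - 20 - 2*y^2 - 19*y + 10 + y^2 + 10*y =-y^2 - 11*y - 10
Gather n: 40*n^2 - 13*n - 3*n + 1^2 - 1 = 40*n^2 - 16*n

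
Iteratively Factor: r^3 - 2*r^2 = (r - 2)*(r^2) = r*(r - 2)*(r)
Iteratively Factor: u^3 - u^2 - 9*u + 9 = (u - 1)*(u^2 - 9) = (u - 1)*(u + 3)*(u - 3)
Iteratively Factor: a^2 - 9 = (a - 3)*(a + 3)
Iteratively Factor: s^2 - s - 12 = (s + 3)*(s - 4)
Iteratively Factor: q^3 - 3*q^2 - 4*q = (q)*(q^2 - 3*q - 4) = q*(q + 1)*(q - 4)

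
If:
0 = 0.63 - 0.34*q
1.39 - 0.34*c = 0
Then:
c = 4.09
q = 1.85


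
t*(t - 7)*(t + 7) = t^3 - 49*t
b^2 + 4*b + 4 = (b + 2)^2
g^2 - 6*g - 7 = (g - 7)*(g + 1)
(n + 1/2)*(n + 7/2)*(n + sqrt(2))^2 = n^4 + 2*sqrt(2)*n^3 + 4*n^3 + 15*n^2/4 + 8*sqrt(2)*n^2 + 7*sqrt(2)*n/2 + 8*n + 7/2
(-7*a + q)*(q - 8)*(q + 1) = -7*a*q^2 + 49*a*q + 56*a + q^3 - 7*q^2 - 8*q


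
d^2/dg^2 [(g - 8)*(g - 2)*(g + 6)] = 6*g - 8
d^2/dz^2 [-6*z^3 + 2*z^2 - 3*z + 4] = 4 - 36*z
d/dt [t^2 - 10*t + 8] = 2*t - 10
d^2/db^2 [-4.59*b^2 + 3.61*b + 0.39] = -9.18000000000000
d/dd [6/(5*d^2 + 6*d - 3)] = 12*(-5*d - 3)/(5*d^2 + 6*d - 3)^2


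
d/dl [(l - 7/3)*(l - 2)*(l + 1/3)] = 3*l^2 - 8*l + 29/9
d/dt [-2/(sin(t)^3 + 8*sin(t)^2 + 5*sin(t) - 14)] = 2*(3*sin(t)^2 + 16*sin(t) + 5)*cos(t)/(sin(t)^3 + 8*sin(t)^2 + 5*sin(t) - 14)^2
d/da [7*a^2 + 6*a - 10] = 14*a + 6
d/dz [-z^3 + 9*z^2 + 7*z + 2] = -3*z^2 + 18*z + 7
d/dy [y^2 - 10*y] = 2*y - 10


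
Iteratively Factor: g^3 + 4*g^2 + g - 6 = (g - 1)*(g^2 + 5*g + 6) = (g - 1)*(g + 3)*(g + 2)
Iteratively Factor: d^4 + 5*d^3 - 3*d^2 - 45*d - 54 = (d + 2)*(d^3 + 3*d^2 - 9*d - 27) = (d - 3)*(d + 2)*(d^2 + 6*d + 9) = (d - 3)*(d + 2)*(d + 3)*(d + 3)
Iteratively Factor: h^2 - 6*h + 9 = (h - 3)*(h - 3)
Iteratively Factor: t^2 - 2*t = (t)*(t - 2)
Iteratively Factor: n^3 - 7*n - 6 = (n + 2)*(n^2 - 2*n - 3) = (n + 1)*(n + 2)*(n - 3)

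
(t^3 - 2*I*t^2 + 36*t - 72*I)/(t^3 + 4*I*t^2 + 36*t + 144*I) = (t - 2*I)/(t + 4*I)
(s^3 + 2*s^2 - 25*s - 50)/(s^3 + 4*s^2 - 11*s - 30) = (s - 5)/(s - 3)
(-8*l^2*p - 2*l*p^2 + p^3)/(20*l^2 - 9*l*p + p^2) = p*(2*l + p)/(-5*l + p)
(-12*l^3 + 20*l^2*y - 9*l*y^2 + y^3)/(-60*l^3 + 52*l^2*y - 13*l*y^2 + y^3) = (-l + y)/(-5*l + y)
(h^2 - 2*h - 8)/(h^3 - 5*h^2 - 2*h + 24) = 1/(h - 3)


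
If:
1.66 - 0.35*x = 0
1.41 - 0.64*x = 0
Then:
No Solution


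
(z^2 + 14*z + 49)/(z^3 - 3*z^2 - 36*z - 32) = (z^2 + 14*z + 49)/(z^3 - 3*z^2 - 36*z - 32)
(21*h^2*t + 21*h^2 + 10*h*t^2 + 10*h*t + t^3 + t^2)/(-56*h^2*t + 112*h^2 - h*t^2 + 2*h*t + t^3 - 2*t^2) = (3*h*t + 3*h + t^2 + t)/(-8*h*t + 16*h + t^2 - 2*t)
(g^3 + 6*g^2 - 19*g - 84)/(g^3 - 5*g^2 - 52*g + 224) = (g + 3)/(g - 8)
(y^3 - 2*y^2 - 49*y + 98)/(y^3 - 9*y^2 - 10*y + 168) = (y^2 + 5*y - 14)/(y^2 - 2*y - 24)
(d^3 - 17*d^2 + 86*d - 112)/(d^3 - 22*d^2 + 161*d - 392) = (d - 2)/(d - 7)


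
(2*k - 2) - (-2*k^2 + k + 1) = 2*k^2 + k - 3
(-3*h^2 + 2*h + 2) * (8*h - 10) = -24*h^3 + 46*h^2 - 4*h - 20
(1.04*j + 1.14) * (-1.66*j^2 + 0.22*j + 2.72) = -1.7264*j^3 - 1.6636*j^2 + 3.0796*j + 3.1008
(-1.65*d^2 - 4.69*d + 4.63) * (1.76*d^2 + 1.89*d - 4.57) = -2.904*d^4 - 11.3729*d^3 + 6.8252*d^2 + 30.184*d - 21.1591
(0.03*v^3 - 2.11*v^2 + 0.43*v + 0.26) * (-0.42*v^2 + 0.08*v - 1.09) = -0.0126*v^5 + 0.8886*v^4 - 0.3821*v^3 + 2.2251*v^2 - 0.4479*v - 0.2834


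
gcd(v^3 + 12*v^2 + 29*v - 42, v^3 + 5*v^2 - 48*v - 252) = v + 6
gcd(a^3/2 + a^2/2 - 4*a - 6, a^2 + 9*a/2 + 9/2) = 1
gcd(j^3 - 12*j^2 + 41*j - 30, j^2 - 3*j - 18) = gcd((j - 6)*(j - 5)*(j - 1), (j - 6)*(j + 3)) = j - 6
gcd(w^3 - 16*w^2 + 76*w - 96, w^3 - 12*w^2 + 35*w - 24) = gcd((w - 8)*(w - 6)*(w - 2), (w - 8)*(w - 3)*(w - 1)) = w - 8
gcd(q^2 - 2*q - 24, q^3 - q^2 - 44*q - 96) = q + 4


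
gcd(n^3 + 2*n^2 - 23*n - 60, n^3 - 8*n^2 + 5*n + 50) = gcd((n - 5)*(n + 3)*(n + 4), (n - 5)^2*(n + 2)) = n - 5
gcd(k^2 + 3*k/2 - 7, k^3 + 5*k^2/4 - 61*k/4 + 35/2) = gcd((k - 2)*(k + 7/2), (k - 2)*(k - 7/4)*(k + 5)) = k - 2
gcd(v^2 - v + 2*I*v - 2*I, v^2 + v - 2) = v - 1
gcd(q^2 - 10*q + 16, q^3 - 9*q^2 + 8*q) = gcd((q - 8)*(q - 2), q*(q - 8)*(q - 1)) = q - 8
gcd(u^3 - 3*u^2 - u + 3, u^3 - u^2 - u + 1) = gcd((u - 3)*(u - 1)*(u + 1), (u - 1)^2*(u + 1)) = u^2 - 1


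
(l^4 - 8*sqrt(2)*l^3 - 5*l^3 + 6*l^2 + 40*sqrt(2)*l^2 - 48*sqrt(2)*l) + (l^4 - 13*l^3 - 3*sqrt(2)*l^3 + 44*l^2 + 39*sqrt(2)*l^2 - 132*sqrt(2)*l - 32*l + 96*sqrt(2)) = 2*l^4 - 18*l^3 - 11*sqrt(2)*l^3 + 50*l^2 + 79*sqrt(2)*l^2 - 180*sqrt(2)*l - 32*l + 96*sqrt(2)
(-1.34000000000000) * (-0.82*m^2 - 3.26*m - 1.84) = 1.0988*m^2 + 4.3684*m + 2.4656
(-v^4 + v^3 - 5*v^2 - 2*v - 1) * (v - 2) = -v^5 + 3*v^4 - 7*v^3 + 8*v^2 + 3*v + 2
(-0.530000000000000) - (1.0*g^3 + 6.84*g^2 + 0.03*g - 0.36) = -1.0*g^3 - 6.84*g^2 - 0.03*g - 0.17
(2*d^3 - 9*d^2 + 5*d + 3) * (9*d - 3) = 18*d^4 - 87*d^3 + 72*d^2 + 12*d - 9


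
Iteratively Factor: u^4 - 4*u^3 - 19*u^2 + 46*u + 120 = (u + 2)*(u^3 - 6*u^2 - 7*u + 60) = (u + 2)*(u + 3)*(u^2 - 9*u + 20) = (u - 5)*(u + 2)*(u + 3)*(u - 4)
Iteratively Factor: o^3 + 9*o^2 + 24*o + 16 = (o + 1)*(o^2 + 8*o + 16) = (o + 1)*(o + 4)*(o + 4)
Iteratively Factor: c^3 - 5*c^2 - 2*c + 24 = (c - 4)*(c^2 - c - 6) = (c - 4)*(c + 2)*(c - 3)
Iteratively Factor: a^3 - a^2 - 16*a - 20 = (a + 2)*(a^2 - 3*a - 10) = (a - 5)*(a + 2)*(a + 2)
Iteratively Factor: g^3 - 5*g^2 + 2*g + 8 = (g - 2)*(g^2 - 3*g - 4) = (g - 2)*(g + 1)*(g - 4)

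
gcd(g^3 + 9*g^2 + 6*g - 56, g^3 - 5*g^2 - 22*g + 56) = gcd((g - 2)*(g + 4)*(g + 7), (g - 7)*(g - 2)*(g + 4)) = g^2 + 2*g - 8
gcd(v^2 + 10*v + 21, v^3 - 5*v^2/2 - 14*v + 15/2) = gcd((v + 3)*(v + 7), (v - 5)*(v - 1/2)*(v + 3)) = v + 3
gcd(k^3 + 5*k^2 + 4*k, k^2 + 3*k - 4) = k + 4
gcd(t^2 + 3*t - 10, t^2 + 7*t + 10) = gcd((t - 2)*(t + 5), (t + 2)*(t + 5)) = t + 5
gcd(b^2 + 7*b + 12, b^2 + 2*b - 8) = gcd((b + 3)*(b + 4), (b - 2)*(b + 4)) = b + 4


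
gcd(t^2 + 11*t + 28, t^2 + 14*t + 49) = t + 7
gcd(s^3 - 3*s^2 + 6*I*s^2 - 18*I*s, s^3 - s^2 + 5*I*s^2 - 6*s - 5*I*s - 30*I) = s - 3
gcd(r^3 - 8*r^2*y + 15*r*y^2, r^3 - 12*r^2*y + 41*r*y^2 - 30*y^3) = -r + 5*y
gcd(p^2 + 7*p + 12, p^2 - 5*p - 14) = 1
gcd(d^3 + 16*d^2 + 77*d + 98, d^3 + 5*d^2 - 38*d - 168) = d + 7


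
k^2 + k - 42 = (k - 6)*(k + 7)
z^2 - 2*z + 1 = (z - 1)^2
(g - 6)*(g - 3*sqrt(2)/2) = g^2 - 6*g - 3*sqrt(2)*g/2 + 9*sqrt(2)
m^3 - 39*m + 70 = (m - 5)*(m - 2)*(m + 7)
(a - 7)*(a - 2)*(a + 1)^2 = a^4 - 7*a^3 - 3*a^2 + 19*a + 14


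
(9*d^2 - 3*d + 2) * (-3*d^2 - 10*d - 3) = -27*d^4 - 81*d^3 - 3*d^2 - 11*d - 6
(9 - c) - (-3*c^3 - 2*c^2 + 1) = 3*c^3 + 2*c^2 - c + 8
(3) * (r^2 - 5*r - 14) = 3*r^2 - 15*r - 42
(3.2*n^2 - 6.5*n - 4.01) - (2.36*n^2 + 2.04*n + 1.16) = 0.84*n^2 - 8.54*n - 5.17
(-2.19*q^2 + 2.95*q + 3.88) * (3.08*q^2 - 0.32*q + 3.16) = -6.7452*q^4 + 9.7868*q^3 + 4.086*q^2 + 8.0804*q + 12.2608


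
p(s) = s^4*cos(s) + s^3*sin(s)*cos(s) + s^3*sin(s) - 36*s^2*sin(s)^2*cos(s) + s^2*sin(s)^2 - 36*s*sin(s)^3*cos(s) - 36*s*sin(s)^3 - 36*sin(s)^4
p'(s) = -s^4*sin(s) - s^3*sin(s)^2 + s^3*cos(s)^2 + 5*s^3*cos(s) + 36*s^2*sin(s)^3 - 72*s^2*sin(s)*cos(s)^2 + 5*s^2*sin(s)*cos(s) + 3*s^2*sin(s) + 36*s*sin(s)^4 - 108*s*sin(s)^2*cos(s)^2 - 180*s*sin(s)^2*cos(s) + 2*s*sin(s)^2 - 180*sin(s)^3*cos(s) - 36*sin(s)^3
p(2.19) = 26.18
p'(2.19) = 119.70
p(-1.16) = -82.87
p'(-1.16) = 108.84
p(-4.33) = 105.91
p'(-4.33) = -24.07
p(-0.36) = -2.13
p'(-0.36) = 22.48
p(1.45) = -95.18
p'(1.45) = 37.75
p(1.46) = -94.77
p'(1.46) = 43.85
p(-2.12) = 16.36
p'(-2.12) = -159.22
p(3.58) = -73.22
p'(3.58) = 229.29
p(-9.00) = -5489.28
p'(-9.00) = 7251.69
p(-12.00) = 14690.59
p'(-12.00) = -21034.35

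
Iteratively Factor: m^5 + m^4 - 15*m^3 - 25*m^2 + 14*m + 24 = (m + 2)*(m^4 - m^3 - 13*m^2 + m + 12) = (m - 1)*(m + 2)*(m^3 - 13*m - 12) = (m - 1)*(m + 1)*(m + 2)*(m^2 - m - 12) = (m - 4)*(m - 1)*(m + 1)*(m + 2)*(m + 3)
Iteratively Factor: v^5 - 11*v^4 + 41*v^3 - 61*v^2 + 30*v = (v - 1)*(v^4 - 10*v^3 + 31*v^2 - 30*v) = (v - 2)*(v - 1)*(v^3 - 8*v^2 + 15*v) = (v - 5)*(v - 2)*(v - 1)*(v^2 - 3*v) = (v - 5)*(v - 3)*(v - 2)*(v - 1)*(v)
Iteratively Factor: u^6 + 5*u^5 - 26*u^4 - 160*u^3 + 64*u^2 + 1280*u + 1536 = (u + 3)*(u^5 + 2*u^4 - 32*u^3 - 64*u^2 + 256*u + 512) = (u - 4)*(u + 3)*(u^4 + 6*u^3 - 8*u^2 - 96*u - 128) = (u - 4)^2*(u + 3)*(u^3 + 10*u^2 + 32*u + 32) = (u - 4)^2*(u + 3)*(u + 4)*(u^2 + 6*u + 8) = (u - 4)^2*(u + 2)*(u + 3)*(u + 4)*(u + 4)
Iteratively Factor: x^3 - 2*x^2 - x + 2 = (x - 1)*(x^2 - x - 2) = (x - 2)*(x - 1)*(x + 1)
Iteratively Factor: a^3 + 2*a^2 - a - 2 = (a + 2)*(a^2 - 1) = (a - 1)*(a + 2)*(a + 1)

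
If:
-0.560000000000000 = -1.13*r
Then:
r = 0.50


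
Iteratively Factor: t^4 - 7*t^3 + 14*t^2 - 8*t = (t - 4)*(t^3 - 3*t^2 + 2*t) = (t - 4)*(t - 1)*(t^2 - 2*t) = t*(t - 4)*(t - 1)*(t - 2)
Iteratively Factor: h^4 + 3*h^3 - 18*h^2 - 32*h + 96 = (h - 2)*(h^3 + 5*h^2 - 8*h - 48) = (h - 2)*(h + 4)*(h^2 + h - 12) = (h - 3)*(h - 2)*(h + 4)*(h + 4)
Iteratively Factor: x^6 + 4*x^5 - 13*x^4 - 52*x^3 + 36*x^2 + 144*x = (x - 2)*(x^5 + 6*x^4 - x^3 - 54*x^2 - 72*x) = (x - 2)*(x + 4)*(x^4 + 2*x^3 - 9*x^2 - 18*x) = (x - 2)*(x + 2)*(x + 4)*(x^3 - 9*x) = x*(x - 2)*(x + 2)*(x + 4)*(x^2 - 9) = x*(x - 2)*(x + 2)*(x + 3)*(x + 4)*(x - 3)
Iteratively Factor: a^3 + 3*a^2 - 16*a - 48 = (a - 4)*(a^2 + 7*a + 12) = (a - 4)*(a + 4)*(a + 3)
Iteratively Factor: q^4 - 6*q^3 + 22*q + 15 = (q + 1)*(q^3 - 7*q^2 + 7*q + 15) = (q - 5)*(q + 1)*(q^2 - 2*q - 3) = (q - 5)*(q - 3)*(q + 1)*(q + 1)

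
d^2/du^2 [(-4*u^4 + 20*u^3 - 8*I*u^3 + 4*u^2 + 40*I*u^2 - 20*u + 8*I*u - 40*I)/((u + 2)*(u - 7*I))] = (-8*u^6 + u^5*(-48 + 168*I) + u^4*(1080 + 1008*I) + u^3*(3632 + 1864*I) + u^2*(-7056 + 1440*I) + u*(-25872 + 7248*I) - 7056 - 11632*I)/(u^6 + u^5*(6 - 21*I) + u^4*(-135 - 126*I) + u^3*(-874 + 91*I) + u^2*(-1764 + 1890*I) + u*(-1176 + 4116*I) + 2744*I)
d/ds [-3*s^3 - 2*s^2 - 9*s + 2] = -9*s^2 - 4*s - 9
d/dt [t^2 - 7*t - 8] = 2*t - 7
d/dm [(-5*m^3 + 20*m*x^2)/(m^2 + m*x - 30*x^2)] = 5*(m*(2*m + x)*(m^2 - 4*x^2) + (-3*m^2 + 4*x^2)*(m^2 + m*x - 30*x^2))/(m^2 + m*x - 30*x^2)^2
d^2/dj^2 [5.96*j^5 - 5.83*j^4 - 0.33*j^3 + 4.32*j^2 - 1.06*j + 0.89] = 119.2*j^3 - 69.96*j^2 - 1.98*j + 8.64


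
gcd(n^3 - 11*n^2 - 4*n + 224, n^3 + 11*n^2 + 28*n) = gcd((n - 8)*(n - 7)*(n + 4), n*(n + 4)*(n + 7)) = n + 4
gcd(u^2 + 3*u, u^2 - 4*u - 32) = 1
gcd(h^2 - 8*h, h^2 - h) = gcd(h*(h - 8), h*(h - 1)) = h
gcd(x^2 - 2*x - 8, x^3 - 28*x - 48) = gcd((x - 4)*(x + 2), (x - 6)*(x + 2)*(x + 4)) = x + 2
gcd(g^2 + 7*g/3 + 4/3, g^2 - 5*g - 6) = g + 1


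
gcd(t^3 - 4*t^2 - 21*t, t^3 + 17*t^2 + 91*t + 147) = t + 3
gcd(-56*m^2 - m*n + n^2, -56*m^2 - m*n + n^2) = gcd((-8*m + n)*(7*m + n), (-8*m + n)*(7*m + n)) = 56*m^2 + m*n - n^2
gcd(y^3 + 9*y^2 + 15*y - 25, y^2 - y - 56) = 1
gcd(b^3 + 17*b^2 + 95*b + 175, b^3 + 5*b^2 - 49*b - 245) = b^2 + 12*b + 35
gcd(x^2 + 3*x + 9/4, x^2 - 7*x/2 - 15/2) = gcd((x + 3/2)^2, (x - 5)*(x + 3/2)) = x + 3/2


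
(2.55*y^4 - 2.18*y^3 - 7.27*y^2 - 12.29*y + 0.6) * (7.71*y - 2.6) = 19.6605*y^5 - 23.4378*y^4 - 50.3837*y^3 - 75.8539*y^2 + 36.58*y - 1.56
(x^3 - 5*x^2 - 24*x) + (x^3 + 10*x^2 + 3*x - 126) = 2*x^3 + 5*x^2 - 21*x - 126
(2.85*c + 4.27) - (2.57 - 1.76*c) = 4.61*c + 1.7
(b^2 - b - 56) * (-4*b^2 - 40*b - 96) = -4*b^4 - 36*b^3 + 168*b^2 + 2336*b + 5376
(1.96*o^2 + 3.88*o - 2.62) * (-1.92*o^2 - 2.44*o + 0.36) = -3.7632*o^4 - 12.232*o^3 - 3.7312*o^2 + 7.7896*o - 0.9432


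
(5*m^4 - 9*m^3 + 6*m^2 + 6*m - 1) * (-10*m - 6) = -50*m^5 + 60*m^4 - 6*m^3 - 96*m^2 - 26*m + 6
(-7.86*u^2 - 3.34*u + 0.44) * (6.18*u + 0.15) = -48.5748*u^3 - 21.8202*u^2 + 2.2182*u + 0.066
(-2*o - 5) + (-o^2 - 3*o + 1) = -o^2 - 5*o - 4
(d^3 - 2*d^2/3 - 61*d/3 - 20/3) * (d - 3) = d^4 - 11*d^3/3 - 55*d^2/3 + 163*d/3 + 20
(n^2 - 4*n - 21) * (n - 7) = n^3 - 11*n^2 + 7*n + 147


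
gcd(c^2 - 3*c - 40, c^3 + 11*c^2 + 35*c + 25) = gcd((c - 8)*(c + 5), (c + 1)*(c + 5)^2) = c + 5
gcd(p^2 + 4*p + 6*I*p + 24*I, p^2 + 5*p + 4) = p + 4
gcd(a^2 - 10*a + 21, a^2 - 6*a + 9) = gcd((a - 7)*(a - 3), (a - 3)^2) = a - 3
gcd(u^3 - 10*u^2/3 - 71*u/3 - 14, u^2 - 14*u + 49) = u - 7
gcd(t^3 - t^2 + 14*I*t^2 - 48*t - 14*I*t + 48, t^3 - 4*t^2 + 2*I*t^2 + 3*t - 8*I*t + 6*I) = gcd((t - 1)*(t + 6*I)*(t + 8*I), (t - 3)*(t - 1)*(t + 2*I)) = t - 1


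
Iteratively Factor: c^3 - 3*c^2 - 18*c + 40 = (c + 4)*(c^2 - 7*c + 10) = (c - 2)*(c + 4)*(c - 5)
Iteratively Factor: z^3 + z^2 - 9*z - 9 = (z + 3)*(z^2 - 2*z - 3) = (z - 3)*(z + 3)*(z + 1)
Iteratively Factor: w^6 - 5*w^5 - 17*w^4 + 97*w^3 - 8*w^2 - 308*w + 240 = (w - 5)*(w^5 - 17*w^3 + 12*w^2 + 52*w - 48) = (w - 5)*(w - 1)*(w^4 + w^3 - 16*w^2 - 4*w + 48) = (w - 5)*(w - 1)*(w + 4)*(w^3 - 3*w^2 - 4*w + 12) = (w - 5)*(w - 2)*(w - 1)*(w + 4)*(w^2 - w - 6) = (w - 5)*(w - 2)*(w - 1)*(w + 2)*(w + 4)*(w - 3)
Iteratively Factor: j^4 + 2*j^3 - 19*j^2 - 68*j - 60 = (j + 2)*(j^3 - 19*j - 30) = (j + 2)^2*(j^2 - 2*j - 15) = (j + 2)^2*(j + 3)*(j - 5)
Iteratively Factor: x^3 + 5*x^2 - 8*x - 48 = (x + 4)*(x^2 + x - 12) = (x - 3)*(x + 4)*(x + 4)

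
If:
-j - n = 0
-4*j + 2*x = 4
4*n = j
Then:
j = 0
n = 0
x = 2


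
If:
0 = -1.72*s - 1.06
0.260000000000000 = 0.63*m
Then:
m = 0.41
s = -0.62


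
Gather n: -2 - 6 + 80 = 72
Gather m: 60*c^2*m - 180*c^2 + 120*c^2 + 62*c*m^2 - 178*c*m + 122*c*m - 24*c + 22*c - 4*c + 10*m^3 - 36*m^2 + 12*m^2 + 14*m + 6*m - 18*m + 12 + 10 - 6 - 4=-60*c^2 - 6*c + 10*m^3 + m^2*(62*c - 24) + m*(60*c^2 - 56*c + 2) + 12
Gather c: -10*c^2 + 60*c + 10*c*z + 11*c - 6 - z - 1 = -10*c^2 + c*(10*z + 71) - z - 7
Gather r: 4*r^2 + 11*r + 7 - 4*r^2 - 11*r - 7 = 0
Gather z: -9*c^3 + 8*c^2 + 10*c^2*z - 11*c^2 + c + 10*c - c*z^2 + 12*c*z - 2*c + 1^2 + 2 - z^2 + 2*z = -9*c^3 - 3*c^2 + 9*c + z^2*(-c - 1) + z*(10*c^2 + 12*c + 2) + 3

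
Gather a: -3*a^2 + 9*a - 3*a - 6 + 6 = -3*a^2 + 6*a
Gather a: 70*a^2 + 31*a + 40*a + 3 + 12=70*a^2 + 71*a + 15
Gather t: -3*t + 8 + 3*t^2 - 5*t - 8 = 3*t^2 - 8*t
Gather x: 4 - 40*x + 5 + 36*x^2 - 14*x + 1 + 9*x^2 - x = 45*x^2 - 55*x + 10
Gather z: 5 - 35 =-30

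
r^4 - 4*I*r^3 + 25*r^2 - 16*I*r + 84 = (r - 7*I)*(r - 2*I)*(r + 2*I)*(r + 3*I)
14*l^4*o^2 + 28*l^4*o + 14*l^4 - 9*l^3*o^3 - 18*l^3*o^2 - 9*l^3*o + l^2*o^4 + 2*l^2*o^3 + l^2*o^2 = (-7*l + o)*(-2*l + o)*(l*o + l)^2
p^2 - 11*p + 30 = (p - 6)*(p - 5)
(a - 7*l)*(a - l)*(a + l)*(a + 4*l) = a^4 - 3*a^3*l - 29*a^2*l^2 + 3*a*l^3 + 28*l^4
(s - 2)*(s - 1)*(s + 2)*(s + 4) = s^4 + 3*s^3 - 8*s^2 - 12*s + 16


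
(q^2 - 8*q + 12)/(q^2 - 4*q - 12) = (q - 2)/(q + 2)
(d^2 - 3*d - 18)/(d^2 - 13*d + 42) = (d + 3)/(d - 7)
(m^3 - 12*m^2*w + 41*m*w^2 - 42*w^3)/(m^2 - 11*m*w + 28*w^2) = (-m^2 + 5*m*w - 6*w^2)/(-m + 4*w)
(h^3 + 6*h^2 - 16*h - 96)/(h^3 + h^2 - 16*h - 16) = (h + 6)/(h + 1)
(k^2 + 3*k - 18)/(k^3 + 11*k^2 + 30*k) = (k - 3)/(k*(k + 5))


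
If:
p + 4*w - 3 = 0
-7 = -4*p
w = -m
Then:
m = -5/16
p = 7/4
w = 5/16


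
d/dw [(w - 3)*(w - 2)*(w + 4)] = 3*w^2 - 2*w - 14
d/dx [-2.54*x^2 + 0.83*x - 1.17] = 0.83 - 5.08*x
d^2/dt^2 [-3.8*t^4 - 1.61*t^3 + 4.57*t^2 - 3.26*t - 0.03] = -45.6*t^2 - 9.66*t + 9.14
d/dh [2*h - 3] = 2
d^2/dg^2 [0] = 0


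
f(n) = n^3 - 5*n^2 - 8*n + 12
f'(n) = 3*n^2 - 10*n - 8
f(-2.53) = -15.96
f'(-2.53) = 36.50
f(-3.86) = -89.13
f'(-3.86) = 75.30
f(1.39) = -6.09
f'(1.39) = -16.10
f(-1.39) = 10.77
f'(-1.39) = 11.70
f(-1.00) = 14.00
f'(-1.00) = 5.00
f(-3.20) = -46.37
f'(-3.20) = 54.72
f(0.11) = 11.06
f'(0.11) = -9.06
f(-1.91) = 2.07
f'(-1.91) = 22.04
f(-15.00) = -4368.00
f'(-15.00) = 817.00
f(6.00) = 0.00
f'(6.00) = 40.00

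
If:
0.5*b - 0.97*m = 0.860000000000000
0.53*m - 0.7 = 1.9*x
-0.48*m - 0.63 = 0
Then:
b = -0.83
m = -1.31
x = -0.73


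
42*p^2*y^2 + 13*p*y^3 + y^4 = y^2*(6*p + y)*(7*p + y)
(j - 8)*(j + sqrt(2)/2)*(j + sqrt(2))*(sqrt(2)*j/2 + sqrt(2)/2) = sqrt(2)*j^4/2 - 7*sqrt(2)*j^3/2 + 3*j^3/2 - 21*j^2/2 - 7*sqrt(2)*j^2/2 - 12*j - 7*sqrt(2)*j/2 - 4*sqrt(2)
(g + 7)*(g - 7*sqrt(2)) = g^2 - 7*sqrt(2)*g + 7*g - 49*sqrt(2)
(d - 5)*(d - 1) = d^2 - 6*d + 5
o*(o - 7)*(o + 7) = o^3 - 49*o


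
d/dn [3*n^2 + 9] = 6*n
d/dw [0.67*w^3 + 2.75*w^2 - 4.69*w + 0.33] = 2.01*w^2 + 5.5*w - 4.69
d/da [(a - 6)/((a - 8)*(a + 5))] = (-a^2 + 12*a - 58)/(a^4 - 6*a^3 - 71*a^2 + 240*a + 1600)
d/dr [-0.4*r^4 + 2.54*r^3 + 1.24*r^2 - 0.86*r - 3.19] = -1.6*r^3 + 7.62*r^2 + 2.48*r - 0.86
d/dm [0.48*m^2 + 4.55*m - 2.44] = 0.96*m + 4.55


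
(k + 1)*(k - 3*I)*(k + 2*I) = k^3 + k^2 - I*k^2 + 6*k - I*k + 6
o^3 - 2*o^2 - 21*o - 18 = (o - 6)*(o + 1)*(o + 3)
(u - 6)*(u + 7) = u^2 + u - 42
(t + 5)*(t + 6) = t^2 + 11*t + 30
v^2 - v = v*(v - 1)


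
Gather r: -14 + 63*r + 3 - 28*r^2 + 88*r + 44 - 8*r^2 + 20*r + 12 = -36*r^2 + 171*r + 45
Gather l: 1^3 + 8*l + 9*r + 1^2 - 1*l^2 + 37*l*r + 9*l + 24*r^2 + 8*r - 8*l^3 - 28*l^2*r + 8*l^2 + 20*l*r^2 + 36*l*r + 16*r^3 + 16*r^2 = -8*l^3 + l^2*(7 - 28*r) + l*(20*r^2 + 73*r + 17) + 16*r^3 + 40*r^2 + 17*r + 2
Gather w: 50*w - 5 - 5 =50*w - 10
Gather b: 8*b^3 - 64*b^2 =8*b^3 - 64*b^2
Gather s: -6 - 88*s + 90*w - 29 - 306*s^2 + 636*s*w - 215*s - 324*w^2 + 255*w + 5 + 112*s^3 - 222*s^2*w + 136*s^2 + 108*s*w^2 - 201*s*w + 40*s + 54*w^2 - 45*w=112*s^3 + s^2*(-222*w - 170) + s*(108*w^2 + 435*w - 263) - 270*w^2 + 300*w - 30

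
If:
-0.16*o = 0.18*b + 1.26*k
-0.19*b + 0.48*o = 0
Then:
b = 2.52631578947368*o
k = -0.487886382623225*o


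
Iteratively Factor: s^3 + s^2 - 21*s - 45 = (s + 3)*(s^2 - 2*s - 15) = (s - 5)*(s + 3)*(s + 3)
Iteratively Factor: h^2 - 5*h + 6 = (h - 2)*(h - 3)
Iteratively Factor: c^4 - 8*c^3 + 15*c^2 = (c - 5)*(c^3 - 3*c^2) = (c - 5)*(c - 3)*(c^2) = c*(c - 5)*(c - 3)*(c)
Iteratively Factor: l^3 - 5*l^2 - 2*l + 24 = (l - 4)*(l^2 - l - 6) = (l - 4)*(l - 3)*(l + 2)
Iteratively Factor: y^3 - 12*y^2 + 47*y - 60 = (y - 4)*(y^2 - 8*y + 15) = (y - 5)*(y - 4)*(y - 3)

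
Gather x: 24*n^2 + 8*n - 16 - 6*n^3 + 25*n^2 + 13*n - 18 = -6*n^3 + 49*n^2 + 21*n - 34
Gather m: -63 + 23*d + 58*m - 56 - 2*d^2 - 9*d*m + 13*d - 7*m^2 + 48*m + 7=-2*d^2 + 36*d - 7*m^2 + m*(106 - 9*d) - 112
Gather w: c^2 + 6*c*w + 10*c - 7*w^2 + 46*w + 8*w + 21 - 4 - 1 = c^2 + 10*c - 7*w^2 + w*(6*c + 54) + 16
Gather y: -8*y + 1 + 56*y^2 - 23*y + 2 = 56*y^2 - 31*y + 3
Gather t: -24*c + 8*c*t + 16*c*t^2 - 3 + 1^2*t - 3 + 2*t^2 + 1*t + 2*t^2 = -24*c + t^2*(16*c + 4) + t*(8*c + 2) - 6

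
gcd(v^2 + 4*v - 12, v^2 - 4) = v - 2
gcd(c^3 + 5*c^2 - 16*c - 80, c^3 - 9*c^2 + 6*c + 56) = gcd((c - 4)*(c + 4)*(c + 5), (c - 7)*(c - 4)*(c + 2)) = c - 4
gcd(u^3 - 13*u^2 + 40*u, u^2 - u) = u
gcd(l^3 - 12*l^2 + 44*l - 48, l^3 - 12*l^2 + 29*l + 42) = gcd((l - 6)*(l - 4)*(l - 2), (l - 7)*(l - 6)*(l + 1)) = l - 6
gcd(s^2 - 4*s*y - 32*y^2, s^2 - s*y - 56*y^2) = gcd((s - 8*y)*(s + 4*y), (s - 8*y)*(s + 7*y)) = -s + 8*y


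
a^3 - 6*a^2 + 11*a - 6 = (a - 3)*(a - 2)*(a - 1)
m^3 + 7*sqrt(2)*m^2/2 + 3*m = m*(m + sqrt(2)/2)*(m + 3*sqrt(2))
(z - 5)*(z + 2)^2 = z^3 - z^2 - 16*z - 20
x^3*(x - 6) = x^4 - 6*x^3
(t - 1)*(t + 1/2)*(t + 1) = t^3 + t^2/2 - t - 1/2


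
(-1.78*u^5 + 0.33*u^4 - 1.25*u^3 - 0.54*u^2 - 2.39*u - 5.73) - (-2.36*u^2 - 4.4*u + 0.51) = -1.78*u^5 + 0.33*u^4 - 1.25*u^3 + 1.82*u^2 + 2.01*u - 6.24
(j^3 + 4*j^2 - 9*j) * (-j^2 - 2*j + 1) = -j^5 - 6*j^4 + 2*j^3 + 22*j^2 - 9*j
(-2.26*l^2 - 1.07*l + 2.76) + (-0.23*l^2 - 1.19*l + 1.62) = -2.49*l^2 - 2.26*l + 4.38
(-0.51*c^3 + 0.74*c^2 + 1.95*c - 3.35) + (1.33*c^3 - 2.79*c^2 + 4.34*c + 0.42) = 0.82*c^3 - 2.05*c^2 + 6.29*c - 2.93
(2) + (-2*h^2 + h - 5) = -2*h^2 + h - 3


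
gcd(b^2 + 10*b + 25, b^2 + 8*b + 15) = b + 5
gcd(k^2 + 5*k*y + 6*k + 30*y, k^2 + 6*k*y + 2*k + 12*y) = 1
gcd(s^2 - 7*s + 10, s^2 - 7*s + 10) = s^2 - 7*s + 10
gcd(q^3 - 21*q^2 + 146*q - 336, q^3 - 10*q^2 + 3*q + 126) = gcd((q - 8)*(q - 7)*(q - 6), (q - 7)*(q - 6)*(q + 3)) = q^2 - 13*q + 42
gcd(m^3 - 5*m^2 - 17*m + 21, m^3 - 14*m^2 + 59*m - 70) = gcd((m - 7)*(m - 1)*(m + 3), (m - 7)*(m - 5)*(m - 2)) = m - 7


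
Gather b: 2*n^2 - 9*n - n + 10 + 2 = 2*n^2 - 10*n + 12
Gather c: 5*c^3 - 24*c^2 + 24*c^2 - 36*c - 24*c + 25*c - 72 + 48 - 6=5*c^3 - 35*c - 30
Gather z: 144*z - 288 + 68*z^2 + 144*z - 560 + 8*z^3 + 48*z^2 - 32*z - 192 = 8*z^3 + 116*z^2 + 256*z - 1040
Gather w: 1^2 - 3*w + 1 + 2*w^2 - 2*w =2*w^2 - 5*w + 2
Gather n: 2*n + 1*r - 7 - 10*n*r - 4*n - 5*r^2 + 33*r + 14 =n*(-10*r - 2) - 5*r^2 + 34*r + 7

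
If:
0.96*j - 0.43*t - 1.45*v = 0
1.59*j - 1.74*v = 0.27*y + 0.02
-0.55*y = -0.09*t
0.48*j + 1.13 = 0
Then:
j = -2.35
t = 2.23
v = -2.22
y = 0.36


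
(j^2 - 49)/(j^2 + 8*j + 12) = (j^2 - 49)/(j^2 + 8*j + 12)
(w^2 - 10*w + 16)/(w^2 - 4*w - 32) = (w - 2)/(w + 4)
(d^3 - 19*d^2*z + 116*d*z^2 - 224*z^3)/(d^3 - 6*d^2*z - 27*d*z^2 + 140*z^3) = (d - 8*z)/(d + 5*z)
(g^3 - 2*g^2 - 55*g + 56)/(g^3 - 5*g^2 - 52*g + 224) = (g - 1)/(g - 4)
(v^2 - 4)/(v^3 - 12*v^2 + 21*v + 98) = (v - 2)/(v^2 - 14*v + 49)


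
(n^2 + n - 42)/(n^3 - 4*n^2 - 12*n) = (n + 7)/(n*(n + 2))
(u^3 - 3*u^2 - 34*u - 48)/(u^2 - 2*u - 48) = (u^2 + 5*u + 6)/(u + 6)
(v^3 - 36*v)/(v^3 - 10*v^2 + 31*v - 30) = v*(v^2 - 36)/(v^3 - 10*v^2 + 31*v - 30)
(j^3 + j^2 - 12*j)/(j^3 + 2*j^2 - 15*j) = (j + 4)/(j + 5)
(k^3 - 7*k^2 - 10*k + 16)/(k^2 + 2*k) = k - 9 + 8/k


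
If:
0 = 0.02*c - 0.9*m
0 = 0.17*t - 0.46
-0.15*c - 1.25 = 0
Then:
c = -8.33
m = -0.19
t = 2.71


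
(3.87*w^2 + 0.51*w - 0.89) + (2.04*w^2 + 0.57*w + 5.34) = 5.91*w^2 + 1.08*w + 4.45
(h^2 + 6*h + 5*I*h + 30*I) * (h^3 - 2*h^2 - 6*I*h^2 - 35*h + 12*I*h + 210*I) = h^5 + 4*h^4 - I*h^4 - 17*h^3 - 4*I*h^3 - 90*h^2 + 47*I*h^2 - 1410*h + 210*I*h - 6300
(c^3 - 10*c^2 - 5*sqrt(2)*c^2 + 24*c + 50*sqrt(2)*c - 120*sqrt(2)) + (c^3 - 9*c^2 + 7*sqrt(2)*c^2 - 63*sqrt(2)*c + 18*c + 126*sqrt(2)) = 2*c^3 - 19*c^2 + 2*sqrt(2)*c^2 - 13*sqrt(2)*c + 42*c + 6*sqrt(2)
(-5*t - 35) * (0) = 0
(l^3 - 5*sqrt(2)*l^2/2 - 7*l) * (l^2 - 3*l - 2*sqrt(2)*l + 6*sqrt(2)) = l^5 - 9*sqrt(2)*l^4/2 - 3*l^4 + 3*l^3 + 27*sqrt(2)*l^3/2 - 9*l^2 + 14*sqrt(2)*l^2 - 42*sqrt(2)*l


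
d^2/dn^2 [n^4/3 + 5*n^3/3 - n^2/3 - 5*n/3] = 4*n^2 + 10*n - 2/3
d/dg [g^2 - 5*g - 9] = 2*g - 5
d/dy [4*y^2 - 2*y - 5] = 8*y - 2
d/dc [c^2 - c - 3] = 2*c - 1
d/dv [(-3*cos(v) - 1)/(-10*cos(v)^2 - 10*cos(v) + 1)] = (30*cos(v)^2 + 20*cos(v) + 13)*sin(v)/(-10*sin(v)^2 + 10*cos(v) + 9)^2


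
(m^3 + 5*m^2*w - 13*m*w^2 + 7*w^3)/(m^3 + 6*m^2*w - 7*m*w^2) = (m - w)/m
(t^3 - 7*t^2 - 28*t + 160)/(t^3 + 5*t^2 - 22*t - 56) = (t^2 - 3*t - 40)/(t^2 + 9*t + 14)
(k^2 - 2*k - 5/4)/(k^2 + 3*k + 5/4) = (2*k - 5)/(2*k + 5)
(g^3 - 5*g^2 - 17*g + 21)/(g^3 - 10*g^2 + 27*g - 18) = (g^2 - 4*g - 21)/(g^2 - 9*g + 18)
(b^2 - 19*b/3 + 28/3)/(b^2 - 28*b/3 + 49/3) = (b - 4)/(b - 7)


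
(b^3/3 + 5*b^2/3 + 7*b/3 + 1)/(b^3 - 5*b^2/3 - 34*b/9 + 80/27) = 9*(b^3 + 5*b^2 + 7*b + 3)/(27*b^3 - 45*b^2 - 102*b + 80)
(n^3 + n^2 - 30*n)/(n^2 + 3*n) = (n^2 + n - 30)/(n + 3)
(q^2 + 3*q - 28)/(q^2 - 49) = (q - 4)/(q - 7)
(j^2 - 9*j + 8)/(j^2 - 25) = (j^2 - 9*j + 8)/(j^2 - 25)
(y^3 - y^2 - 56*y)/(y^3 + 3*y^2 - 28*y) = (y - 8)/(y - 4)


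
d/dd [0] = 0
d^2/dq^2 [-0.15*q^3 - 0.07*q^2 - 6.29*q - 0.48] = -0.9*q - 0.14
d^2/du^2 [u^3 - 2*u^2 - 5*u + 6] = 6*u - 4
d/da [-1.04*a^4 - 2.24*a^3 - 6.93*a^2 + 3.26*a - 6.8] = -4.16*a^3 - 6.72*a^2 - 13.86*a + 3.26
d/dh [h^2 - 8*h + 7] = 2*h - 8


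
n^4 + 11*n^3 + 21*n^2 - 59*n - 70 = (n - 2)*(n + 1)*(n + 5)*(n + 7)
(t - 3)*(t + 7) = t^2 + 4*t - 21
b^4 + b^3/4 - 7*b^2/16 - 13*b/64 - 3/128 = (b - 3/4)*(b + 1/4)^2*(b + 1/2)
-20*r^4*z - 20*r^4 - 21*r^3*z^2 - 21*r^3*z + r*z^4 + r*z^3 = (-5*r + z)*(r + z)*(4*r + z)*(r*z + r)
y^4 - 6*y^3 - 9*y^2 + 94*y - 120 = (y - 5)*(y - 3)*(y - 2)*(y + 4)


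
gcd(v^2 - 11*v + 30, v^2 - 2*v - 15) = v - 5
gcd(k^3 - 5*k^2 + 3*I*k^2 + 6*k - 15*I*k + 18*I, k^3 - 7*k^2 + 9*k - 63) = k + 3*I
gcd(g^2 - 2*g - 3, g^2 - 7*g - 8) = g + 1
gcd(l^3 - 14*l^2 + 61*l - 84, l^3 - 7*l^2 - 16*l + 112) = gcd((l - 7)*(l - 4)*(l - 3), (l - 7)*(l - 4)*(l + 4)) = l^2 - 11*l + 28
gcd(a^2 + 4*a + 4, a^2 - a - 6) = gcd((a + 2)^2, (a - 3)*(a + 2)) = a + 2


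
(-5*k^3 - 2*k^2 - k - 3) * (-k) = 5*k^4 + 2*k^3 + k^2 + 3*k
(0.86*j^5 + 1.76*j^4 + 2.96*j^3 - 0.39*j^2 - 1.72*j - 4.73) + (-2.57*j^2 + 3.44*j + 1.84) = 0.86*j^5 + 1.76*j^4 + 2.96*j^3 - 2.96*j^2 + 1.72*j - 2.89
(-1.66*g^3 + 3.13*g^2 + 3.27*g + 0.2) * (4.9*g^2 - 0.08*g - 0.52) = -8.134*g^5 + 15.4698*g^4 + 16.6358*g^3 - 0.9092*g^2 - 1.7164*g - 0.104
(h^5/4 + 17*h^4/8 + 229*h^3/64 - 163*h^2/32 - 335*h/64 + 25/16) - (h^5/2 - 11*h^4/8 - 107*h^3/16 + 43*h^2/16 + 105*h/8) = -h^5/4 + 7*h^4/2 + 657*h^3/64 - 249*h^2/32 - 1175*h/64 + 25/16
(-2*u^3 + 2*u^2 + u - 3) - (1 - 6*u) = -2*u^3 + 2*u^2 + 7*u - 4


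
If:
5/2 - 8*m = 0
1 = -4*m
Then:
No Solution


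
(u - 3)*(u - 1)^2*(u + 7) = u^4 + 2*u^3 - 28*u^2 + 46*u - 21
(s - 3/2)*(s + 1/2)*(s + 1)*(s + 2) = s^4 + 2*s^3 - 7*s^2/4 - 17*s/4 - 3/2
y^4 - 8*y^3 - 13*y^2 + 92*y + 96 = (y - 8)*(y - 4)*(y + 1)*(y + 3)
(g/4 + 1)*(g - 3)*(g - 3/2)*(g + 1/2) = g^4/4 - 55*g^2/16 + 45*g/16 + 9/4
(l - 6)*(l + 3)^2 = l^3 - 27*l - 54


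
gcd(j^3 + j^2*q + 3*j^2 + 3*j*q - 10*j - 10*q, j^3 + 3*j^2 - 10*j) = j^2 + 3*j - 10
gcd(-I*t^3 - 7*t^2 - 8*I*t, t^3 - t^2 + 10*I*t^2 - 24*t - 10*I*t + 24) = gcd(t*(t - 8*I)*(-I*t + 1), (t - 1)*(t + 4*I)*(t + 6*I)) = 1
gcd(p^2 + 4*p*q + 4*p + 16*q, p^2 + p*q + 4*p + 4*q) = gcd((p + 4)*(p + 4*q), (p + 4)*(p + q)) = p + 4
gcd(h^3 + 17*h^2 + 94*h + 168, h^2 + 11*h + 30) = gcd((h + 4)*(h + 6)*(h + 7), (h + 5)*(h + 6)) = h + 6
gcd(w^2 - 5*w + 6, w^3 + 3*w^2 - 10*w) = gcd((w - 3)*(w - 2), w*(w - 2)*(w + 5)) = w - 2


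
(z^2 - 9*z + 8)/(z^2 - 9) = (z^2 - 9*z + 8)/(z^2 - 9)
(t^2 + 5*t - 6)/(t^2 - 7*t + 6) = (t + 6)/(t - 6)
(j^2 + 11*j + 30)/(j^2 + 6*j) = (j + 5)/j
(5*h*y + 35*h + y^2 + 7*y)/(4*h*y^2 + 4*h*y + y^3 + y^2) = (5*h*y + 35*h + y^2 + 7*y)/(y*(4*h*y + 4*h + y^2 + y))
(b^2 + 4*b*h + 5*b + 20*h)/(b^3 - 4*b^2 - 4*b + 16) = (b^2 + 4*b*h + 5*b + 20*h)/(b^3 - 4*b^2 - 4*b + 16)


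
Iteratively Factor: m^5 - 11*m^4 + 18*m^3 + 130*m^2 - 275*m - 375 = (m - 5)*(m^4 - 6*m^3 - 12*m^2 + 70*m + 75) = (m - 5)*(m + 3)*(m^3 - 9*m^2 + 15*m + 25) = (m - 5)*(m + 1)*(m + 3)*(m^2 - 10*m + 25) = (m - 5)^2*(m + 1)*(m + 3)*(m - 5)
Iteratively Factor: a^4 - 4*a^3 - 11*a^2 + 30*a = (a)*(a^3 - 4*a^2 - 11*a + 30) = a*(a - 2)*(a^2 - 2*a - 15) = a*(a - 2)*(a + 3)*(a - 5)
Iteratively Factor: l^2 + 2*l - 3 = (l + 3)*(l - 1)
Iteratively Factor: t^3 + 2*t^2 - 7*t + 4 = (t + 4)*(t^2 - 2*t + 1) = (t - 1)*(t + 4)*(t - 1)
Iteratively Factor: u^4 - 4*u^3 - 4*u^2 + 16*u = (u)*(u^3 - 4*u^2 - 4*u + 16) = u*(u + 2)*(u^2 - 6*u + 8) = u*(u - 2)*(u + 2)*(u - 4)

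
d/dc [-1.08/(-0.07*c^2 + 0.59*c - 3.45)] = (0.6372 - 0.1512*c)/(0.07*c^2 - 0.59*c + 3.45)^2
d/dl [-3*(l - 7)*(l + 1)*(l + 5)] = -9*l^2 + 6*l + 111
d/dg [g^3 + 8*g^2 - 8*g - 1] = 3*g^2 + 16*g - 8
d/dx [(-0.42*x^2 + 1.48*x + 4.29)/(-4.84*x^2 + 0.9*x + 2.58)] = (6.7852*x^2 + 39.36*x - 0.0426000000000002)/(23.4256*x^4 - 8.712*x^3 - 24.1644*x^2 + 4.644*x + 6.6564)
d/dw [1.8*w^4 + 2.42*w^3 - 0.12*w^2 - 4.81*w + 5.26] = 7.2*w^3 + 7.26*w^2 - 0.24*w - 4.81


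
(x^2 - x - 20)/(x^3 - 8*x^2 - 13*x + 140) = 1/(x - 7)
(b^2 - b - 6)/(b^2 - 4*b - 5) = (-b^2 + b + 6)/(-b^2 + 4*b + 5)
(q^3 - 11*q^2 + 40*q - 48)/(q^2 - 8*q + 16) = q - 3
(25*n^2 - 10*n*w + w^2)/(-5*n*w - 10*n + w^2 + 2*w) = (-5*n + w)/(w + 2)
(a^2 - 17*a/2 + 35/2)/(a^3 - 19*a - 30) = (a - 7/2)/(a^2 + 5*a + 6)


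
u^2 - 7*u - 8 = (u - 8)*(u + 1)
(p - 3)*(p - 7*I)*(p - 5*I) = p^3 - 3*p^2 - 12*I*p^2 - 35*p + 36*I*p + 105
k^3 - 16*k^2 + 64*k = k*(k - 8)^2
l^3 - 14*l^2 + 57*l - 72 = (l - 8)*(l - 3)^2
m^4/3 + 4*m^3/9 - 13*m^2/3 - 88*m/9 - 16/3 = (m/3 + 1)*(m - 4)*(m + 1)*(m + 4/3)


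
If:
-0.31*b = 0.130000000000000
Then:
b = -0.42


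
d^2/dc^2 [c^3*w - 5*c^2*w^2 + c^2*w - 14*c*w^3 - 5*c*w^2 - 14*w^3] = 2*w*(3*c - 5*w + 1)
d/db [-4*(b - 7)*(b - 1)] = 32 - 8*b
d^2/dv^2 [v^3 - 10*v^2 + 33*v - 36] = 6*v - 20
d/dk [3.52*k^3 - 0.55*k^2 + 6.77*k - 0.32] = 10.56*k^2 - 1.1*k + 6.77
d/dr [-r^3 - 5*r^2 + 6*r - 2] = -3*r^2 - 10*r + 6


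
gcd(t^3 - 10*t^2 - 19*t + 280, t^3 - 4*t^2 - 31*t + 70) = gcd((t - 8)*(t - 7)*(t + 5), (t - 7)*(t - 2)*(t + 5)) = t^2 - 2*t - 35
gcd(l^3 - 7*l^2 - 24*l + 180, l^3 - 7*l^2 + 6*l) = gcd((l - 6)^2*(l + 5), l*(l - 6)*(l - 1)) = l - 6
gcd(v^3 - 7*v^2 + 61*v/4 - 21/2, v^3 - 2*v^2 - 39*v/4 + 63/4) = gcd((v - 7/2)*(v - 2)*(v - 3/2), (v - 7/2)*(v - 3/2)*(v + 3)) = v^2 - 5*v + 21/4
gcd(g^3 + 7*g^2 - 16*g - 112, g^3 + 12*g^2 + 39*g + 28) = g^2 + 11*g + 28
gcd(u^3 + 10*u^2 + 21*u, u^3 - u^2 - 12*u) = u^2 + 3*u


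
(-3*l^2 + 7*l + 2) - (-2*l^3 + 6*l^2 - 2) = 2*l^3 - 9*l^2 + 7*l + 4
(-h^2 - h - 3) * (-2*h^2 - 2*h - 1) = 2*h^4 + 4*h^3 + 9*h^2 + 7*h + 3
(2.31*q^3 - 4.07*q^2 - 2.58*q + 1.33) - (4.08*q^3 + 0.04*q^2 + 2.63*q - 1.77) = -1.77*q^3 - 4.11*q^2 - 5.21*q + 3.1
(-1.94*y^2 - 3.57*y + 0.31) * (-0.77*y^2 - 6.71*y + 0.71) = 1.4938*y^4 + 15.7663*y^3 + 22.3386*y^2 - 4.6148*y + 0.2201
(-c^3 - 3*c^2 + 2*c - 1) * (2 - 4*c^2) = 4*c^5 + 12*c^4 - 10*c^3 - 2*c^2 + 4*c - 2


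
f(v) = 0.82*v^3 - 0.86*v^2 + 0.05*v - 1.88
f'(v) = 2.46*v^2 - 1.72*v + 0.05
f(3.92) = 34.49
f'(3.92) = 31.11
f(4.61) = 60.41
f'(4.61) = 44.40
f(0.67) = -1.99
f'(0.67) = 0.00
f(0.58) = -1.98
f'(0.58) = -0.12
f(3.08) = 14.07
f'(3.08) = 18.09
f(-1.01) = -3.65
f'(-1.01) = 4.30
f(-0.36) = -2.05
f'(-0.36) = 0.99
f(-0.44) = -2.14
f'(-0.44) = 1.28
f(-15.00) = -2963.63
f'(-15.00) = 579.35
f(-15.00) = -2963.63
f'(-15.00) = 579.35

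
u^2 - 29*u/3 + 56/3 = (u - 7)*(u - 8/3)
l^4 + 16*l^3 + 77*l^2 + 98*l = l*(l + 2)*(l + 7)^2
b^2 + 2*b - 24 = (b - 4)*(b + 6)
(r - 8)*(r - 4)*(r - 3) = r^3 - 15*r^2 + 68*r - 96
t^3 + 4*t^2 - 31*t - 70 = (t - 5)*(t + 2)*(t + 7)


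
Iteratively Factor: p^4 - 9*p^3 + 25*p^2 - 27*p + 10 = (p - 1)*(p^3 - 8*p^2 + 17*p - 10) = (p - 1)^2*(p^2 - 7*p + 10) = (p - 2)*(p - 1)^2*(p - 5)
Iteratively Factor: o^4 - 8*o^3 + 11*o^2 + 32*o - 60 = (o + 2)*(o^3 - 10*o^2 + 31*o - 30) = (o - 3)*(o + 2)*(o^2 - 7*o + 10) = (o - 3)*(o - 2)*(o + 2)*(o - 5)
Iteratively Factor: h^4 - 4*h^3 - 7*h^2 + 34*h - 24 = (h - 2)*(h^3 - 2*h^2 - 11*h + 12) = (h - 2)*(h + 3)*(h^2 - 5*h + 4) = (h - 4)*(h - 2)*(h + 3)*(h - 1)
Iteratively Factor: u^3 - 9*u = (u + 3)*(u^2 - 3*u) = (u - 3)*(u + 3)*(u)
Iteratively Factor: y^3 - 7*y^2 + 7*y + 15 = (y + 1)*(y^2 - 8*y + 15) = (y - 3)*(y + 1)*(y - 5)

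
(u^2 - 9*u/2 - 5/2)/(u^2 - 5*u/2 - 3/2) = (u - 5)/(u - 3)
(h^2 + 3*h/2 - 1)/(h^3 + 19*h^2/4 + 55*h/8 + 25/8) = 4*(2*h^2 + 3*h - 2)/(8*h^3 + 38*h^2 + 55*h + 25)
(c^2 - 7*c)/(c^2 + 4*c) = (c - 7)/(c + 4)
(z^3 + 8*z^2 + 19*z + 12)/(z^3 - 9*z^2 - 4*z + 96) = (z^2 + 5*z + 4)/(z^2 - 12*z + 32)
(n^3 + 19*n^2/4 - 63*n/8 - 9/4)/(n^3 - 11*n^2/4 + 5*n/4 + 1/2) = (n^2 + 9*n/2 - 9)/(n^2 - 3*n + 2)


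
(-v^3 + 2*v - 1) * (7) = -7*v^3 + 14*v - 7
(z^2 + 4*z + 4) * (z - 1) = z^3 + 3*z^2 - 4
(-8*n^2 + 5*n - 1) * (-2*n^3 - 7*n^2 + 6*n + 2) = 16*n^5 + 46*n^4 - 81*n^3 + 21*n^2 + 4*n - 2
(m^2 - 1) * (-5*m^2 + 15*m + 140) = -5*m^4 + 15*m^3 + 145*m^2 - 15*m - 140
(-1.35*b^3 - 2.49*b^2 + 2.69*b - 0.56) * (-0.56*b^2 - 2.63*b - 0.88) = 0.756*b^5 + 4.9449*b^4 + 6.2303*b^3 - 4.5699*b^2 - 0.8944*b + 0.4928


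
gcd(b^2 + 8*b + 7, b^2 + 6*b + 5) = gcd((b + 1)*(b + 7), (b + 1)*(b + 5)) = b + 1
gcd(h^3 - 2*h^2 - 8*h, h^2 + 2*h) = h^2 + 2*h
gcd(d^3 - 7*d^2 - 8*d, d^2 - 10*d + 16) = d - 8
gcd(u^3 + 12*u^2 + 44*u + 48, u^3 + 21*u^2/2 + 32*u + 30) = u^2 + 8*u + 12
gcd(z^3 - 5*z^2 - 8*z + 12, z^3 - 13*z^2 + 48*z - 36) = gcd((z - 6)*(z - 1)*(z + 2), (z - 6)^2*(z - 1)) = z^2 - 7*z + 6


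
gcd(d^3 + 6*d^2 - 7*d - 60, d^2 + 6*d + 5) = d + 5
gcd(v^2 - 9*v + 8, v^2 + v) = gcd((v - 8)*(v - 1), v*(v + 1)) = 1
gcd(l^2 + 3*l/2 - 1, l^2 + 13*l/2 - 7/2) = l - 1/2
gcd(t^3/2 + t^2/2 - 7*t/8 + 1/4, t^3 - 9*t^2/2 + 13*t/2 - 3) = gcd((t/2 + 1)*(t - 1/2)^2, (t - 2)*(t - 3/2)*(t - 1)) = 1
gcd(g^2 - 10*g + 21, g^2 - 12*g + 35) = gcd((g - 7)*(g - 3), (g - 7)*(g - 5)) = g - 7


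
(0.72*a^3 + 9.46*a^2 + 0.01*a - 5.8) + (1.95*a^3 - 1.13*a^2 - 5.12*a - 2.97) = 2.67*a^3 + 8.33*a^2 - 5.11*a - 8.77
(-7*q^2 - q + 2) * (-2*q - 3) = 14*q^3 + 23*q^2 - q - 6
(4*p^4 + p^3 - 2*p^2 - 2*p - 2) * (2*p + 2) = 8*p^5 + 10*p^4 - 2*p^3 - 8*p^2 - 8*p - 4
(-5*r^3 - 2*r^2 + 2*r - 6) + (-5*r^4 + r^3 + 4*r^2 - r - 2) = -5*r^4 - 4*r^3 + 2*r^2 + r - 8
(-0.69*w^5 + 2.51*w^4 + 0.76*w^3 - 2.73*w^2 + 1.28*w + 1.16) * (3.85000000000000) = -2.6565*w^5 + 9.6635*w^4 + 2.926*w^3 - 10.5105*w^2 + 4.928*w + 4.466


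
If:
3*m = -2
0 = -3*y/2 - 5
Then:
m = -2/3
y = -10/3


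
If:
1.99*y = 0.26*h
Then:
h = 7.65384615384615*y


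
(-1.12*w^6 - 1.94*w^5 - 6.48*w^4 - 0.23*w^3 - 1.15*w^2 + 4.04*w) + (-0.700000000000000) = -1.12*w^6 - 1.94*w^5 - 6.48*w^4 - 0.23*w^3 - 1.15*w^2 + 4.04*w - 0.7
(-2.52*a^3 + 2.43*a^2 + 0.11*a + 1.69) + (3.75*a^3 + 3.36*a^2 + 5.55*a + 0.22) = 1.23*a^3 + 5.79*a^2 + 5.66*a + 1.91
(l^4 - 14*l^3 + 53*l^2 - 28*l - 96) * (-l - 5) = -l^5 + 9*l^4 + 17*l^3 - 237*l^2 + 236*l + 480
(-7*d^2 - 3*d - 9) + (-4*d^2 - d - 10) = -11*d^2 - 4*d - 19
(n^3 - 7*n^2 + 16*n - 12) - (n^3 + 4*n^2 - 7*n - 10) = -11*n^2 + 23*n - 2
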